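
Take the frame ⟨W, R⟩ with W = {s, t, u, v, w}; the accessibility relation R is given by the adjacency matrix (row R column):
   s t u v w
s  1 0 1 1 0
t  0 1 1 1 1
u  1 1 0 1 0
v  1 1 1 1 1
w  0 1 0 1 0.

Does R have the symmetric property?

Symmetric: yes — every pair in R has its reverse in R.

Yes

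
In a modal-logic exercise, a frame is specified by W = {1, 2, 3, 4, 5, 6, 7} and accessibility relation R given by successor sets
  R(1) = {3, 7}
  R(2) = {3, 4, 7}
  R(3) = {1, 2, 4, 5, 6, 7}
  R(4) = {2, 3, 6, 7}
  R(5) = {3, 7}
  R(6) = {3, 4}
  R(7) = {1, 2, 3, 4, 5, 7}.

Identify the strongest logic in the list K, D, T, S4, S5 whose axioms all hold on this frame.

Serial (axiom D): yes — every world has a successor (e.g. 1 R 3).
Reflexive (axiom T): no — 1 is not related to itself.
Transitive (axiom 4): no — 1 R 3 and 3 R 2, but not 1 R 2.
Euclidean (axiom 5): no — 3 R 1 and 3 R 2, but not 1 R 2.
So F validates K, D; T would additionally require R to be reflexive. The strongest is D.

D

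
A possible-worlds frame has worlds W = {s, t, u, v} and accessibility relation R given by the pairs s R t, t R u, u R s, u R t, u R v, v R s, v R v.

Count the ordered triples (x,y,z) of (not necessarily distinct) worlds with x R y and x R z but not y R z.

Enumerating: (s,t,t), (t,u,u), (u,s,s), (u,s,v), (u,t,s), (u,t,t), (u,t,v), (u,v,t), (v,s,s), (v,s,v).

10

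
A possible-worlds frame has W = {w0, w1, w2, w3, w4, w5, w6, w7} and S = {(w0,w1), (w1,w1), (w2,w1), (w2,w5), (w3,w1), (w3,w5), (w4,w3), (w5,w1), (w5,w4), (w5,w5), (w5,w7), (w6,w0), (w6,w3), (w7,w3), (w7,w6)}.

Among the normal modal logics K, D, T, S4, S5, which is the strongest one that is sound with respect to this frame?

Serial (axiom D): yes — every world has a successor (e.g. w0 S w1).
Reflexive (axiom T): no — w0 is not related to itself.
Transitive (axiom 4): no — w2 S w5 and w5 S w4, but not w2 S w4.
Euclidean (axiom 5): no — w2 S w1 and w2 S w5, but not w1 S w5.
So F validates K, D; T would additionally require S to be reflexive. The strongest is D.

D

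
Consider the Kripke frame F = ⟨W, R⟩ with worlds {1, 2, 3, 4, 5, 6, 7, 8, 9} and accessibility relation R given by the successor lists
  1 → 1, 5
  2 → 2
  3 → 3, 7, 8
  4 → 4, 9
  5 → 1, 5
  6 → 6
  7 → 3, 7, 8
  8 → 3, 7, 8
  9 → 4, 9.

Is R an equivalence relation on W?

Yes

Reflexive: yes — every world is R-related to itself.
Symmetric: yes — every pair in R has its reverse in R.
Transitive: yes — every two-step R-path is closed by a direct edge.
So R is an equivalence relation.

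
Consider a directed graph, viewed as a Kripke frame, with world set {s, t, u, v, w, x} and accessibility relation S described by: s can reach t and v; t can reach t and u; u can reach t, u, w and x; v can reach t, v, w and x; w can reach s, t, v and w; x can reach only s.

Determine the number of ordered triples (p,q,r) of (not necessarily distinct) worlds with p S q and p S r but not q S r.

Enumerating: (s,t,v), (u,t,w), (u,t,x), (u,w,u), (u,w,x), (u,x,t), (u,x,u), (u,x,w), (u,x,x), (v,t,v), (v,t,w), (v,t,x), … and 12 more.
Total: 24.

24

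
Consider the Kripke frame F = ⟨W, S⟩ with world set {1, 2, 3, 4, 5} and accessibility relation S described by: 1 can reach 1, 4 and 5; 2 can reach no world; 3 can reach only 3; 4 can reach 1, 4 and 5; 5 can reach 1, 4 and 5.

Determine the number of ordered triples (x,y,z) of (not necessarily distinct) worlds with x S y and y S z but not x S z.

0

S is transitive; there are no such tuples.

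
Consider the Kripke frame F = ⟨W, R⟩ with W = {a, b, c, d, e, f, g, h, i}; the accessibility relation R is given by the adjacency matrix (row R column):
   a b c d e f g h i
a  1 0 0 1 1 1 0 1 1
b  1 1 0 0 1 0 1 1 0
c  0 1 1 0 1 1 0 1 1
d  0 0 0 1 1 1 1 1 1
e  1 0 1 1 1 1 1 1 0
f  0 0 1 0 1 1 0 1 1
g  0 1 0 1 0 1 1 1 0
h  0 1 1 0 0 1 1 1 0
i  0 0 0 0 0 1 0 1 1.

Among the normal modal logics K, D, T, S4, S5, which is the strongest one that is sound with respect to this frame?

T

Serial (axiom D): yes — every world has a successor (e.g. a R a).
Reflexive (axiom T): yes — every world is R-related to itself.
Transitive (axiom 4): no — a R d and d R g, but not a R g.
Euclidean (axiom 5): no — a R e and a R i, but not e R i.
So F validates K, D, T; S4 would additionally require R to be transitive. The strongest is T.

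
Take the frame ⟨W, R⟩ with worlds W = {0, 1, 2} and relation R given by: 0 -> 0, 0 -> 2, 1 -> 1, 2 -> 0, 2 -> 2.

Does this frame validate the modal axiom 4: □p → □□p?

The schema 4 characterises exactly the transitive frames.
Transitive: yes — every two-step R-path is closed by a direct edge.

Yes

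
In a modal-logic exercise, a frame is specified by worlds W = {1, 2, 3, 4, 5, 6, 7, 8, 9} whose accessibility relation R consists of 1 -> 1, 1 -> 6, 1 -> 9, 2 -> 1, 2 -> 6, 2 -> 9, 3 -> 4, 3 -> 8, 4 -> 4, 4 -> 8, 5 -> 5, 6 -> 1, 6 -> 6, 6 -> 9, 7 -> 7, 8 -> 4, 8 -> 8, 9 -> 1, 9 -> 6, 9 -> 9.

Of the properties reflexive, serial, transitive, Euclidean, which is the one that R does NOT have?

Reflexive: no — 2 is not related to itself.
Serial: yes — every world has a successor (e.g. 1 R 1).
Transitive: yes — every two-step R-path is closed by a direct edge.
Euclidean: yes — any two successors of a common world are R-related.
Only reflexive fails.

reflexive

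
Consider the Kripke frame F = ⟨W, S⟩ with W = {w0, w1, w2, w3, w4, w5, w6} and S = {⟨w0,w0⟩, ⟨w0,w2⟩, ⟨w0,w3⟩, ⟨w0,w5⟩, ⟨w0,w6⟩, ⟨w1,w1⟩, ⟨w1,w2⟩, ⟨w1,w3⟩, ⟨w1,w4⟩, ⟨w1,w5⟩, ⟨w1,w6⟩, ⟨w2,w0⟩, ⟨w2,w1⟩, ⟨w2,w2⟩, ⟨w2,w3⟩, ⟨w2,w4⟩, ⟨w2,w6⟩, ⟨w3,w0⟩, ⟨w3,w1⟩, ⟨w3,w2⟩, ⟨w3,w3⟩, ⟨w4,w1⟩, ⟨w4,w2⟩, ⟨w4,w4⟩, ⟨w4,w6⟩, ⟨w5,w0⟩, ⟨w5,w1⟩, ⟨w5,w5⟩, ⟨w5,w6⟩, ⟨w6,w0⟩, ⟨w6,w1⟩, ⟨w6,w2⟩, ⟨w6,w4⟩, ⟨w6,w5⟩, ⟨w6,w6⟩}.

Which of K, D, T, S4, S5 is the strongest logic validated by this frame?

T

Serial (axiom D): yes — every world has a successor (e.g. w0 S w0).
Reflexive (axiom T): yes — every world is S-related to itself.
Transitive (axiom 4): no — w0 S w2 and w2 S w1, but not w0 S w1.
Euclidean (axiom 5): no — w0 S w2 and w0 S w5, but not w2 S w5.
So F validates K, D, T; S4 would additionally require S to be transitive. The strongest is T.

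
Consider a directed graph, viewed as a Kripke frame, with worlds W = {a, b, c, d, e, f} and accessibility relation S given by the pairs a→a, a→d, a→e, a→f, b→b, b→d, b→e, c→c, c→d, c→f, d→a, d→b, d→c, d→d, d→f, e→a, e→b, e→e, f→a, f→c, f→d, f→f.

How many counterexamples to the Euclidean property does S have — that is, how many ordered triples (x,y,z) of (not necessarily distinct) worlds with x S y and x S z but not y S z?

18

Enumerating: (a,d,e), (a,e,d), (a,e,f), (a,f,e), (b,d,e), (b,e,d), (d,a,b), (d,a,c), (d,b,a), (d,b,c), (d,b,f), (d,c,a), (d,c,b), (d,f,b), (e,a,b), (e,b,a), (f,a,c), (f,c,a).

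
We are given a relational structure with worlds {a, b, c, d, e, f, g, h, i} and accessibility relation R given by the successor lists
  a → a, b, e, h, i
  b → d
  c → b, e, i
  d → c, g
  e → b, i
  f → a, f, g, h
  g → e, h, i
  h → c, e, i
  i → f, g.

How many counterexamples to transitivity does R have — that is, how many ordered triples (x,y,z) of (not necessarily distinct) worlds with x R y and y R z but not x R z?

Enumerating: (a,b,d), (a,h,c), (a,i,f), (a,i,g), (b,d,c), (b,d,g), (c,b,d), (c,i,f), (c,i,g), (d,c,b), (d,c,e), (d,c,i), … and 27 more.
Total: 39.

39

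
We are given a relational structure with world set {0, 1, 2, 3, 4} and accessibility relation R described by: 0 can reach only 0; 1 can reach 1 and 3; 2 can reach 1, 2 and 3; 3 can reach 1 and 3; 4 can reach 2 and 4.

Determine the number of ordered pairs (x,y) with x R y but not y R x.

3

Enumerating: (2,1), (2,3), (4,2).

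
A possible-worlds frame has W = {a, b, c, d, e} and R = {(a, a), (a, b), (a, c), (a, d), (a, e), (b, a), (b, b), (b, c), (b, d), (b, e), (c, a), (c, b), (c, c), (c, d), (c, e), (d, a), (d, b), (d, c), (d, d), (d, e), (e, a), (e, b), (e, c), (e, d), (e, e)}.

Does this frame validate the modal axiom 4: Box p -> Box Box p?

The schema 4 characterises exactly the transitive frames.
Transitive: yes — every two-step R-path is closed by a direct edge.

Yes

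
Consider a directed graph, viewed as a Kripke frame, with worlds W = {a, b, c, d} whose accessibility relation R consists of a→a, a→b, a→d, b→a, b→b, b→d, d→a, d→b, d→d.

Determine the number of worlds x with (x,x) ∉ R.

Enumerating: c.

1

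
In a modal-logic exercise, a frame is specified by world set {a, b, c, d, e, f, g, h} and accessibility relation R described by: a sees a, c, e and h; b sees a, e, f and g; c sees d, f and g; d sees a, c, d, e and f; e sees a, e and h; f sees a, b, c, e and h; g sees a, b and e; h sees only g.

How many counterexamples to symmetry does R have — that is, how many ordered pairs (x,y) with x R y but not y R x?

Enumerating: (a,c), (a,h), (b,a), (b,e), (c,g), (d,a), (d,e), (d,f), (e,h), (f,a), (f,e), (f,h), (g,a), (g,e), (h,g).

15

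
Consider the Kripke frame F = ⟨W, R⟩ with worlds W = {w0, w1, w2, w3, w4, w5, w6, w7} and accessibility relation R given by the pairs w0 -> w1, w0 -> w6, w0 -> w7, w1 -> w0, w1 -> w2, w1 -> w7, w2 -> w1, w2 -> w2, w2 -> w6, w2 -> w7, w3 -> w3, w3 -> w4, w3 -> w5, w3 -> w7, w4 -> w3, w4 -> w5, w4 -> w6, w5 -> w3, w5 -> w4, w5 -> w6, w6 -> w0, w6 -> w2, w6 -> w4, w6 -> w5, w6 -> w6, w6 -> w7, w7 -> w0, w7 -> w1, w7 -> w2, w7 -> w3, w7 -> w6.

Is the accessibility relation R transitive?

Transitive: no — w0 R w1 and w1 R w2, but not w0 R w2.

No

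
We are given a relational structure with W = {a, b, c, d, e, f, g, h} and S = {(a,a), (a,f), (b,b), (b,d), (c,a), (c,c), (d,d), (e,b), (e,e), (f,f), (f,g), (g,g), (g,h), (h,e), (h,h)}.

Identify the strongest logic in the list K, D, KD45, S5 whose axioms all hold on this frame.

Serial (axiom D): yes — every world has a successor (e.g. a S a).
Euclidean (axiom 5): no — a S f and a S a, but not f S a.
Transitive (axiom 4): no — a S f and f S g, but not a S g.
Reflexive (axiom T): yes — every world is S-related to itself.
So F validates K, D; KD45 would additionally require S to be Euclidean and transitive. The strongest is D.

D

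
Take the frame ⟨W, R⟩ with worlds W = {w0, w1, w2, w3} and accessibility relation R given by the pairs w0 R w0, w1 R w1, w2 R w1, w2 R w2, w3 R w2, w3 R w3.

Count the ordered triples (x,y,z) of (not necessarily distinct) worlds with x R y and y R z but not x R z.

1

Enumerating: (w3,w2,w1).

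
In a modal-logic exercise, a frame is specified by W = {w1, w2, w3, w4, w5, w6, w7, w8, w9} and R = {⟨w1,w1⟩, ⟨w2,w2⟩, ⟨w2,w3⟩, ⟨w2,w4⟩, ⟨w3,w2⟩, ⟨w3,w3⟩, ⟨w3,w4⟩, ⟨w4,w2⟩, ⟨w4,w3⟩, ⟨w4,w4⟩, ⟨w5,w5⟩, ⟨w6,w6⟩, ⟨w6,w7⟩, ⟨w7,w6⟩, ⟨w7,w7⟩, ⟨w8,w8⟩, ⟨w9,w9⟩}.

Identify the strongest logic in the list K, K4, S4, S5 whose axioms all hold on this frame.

S5

Transitive (axiom 4): yes — every two-step R-path is closed by a direct edge.
Reflexive (axiom T): yes — every world is R-related to itself.
Euclidean (axiom 5): yes — any two successors of a common world are R-related.
So F validates K, K4, S4, S5. The strongest is S5.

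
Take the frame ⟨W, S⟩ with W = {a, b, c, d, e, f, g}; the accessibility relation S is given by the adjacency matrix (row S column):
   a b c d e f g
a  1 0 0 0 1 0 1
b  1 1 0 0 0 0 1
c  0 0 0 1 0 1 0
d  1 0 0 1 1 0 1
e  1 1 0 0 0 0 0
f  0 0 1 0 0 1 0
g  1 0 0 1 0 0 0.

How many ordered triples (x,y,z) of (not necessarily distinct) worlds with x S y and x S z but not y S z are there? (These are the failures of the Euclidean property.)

Enumerating: (a,e,e), (a,e,g), (a,g,e), (a,g,g), (b,a,b), (b,g,b), (b,g,g), (c,d,f), (c,f,d), (d,a,d), (d,e,d), (d,e,e), (d,e,g), (d,g,e), (d,g,g), (e,a,b), (f,c,c), (g,a,d).

18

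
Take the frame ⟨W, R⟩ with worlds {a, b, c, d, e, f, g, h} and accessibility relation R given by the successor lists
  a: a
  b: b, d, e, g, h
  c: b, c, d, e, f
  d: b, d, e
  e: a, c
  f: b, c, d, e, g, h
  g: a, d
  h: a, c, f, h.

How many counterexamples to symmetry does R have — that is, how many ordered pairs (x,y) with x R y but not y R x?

15

Enumerating: (b,e), (b,g), (b,h), (c,b), (c,d), (d,e), (e,a), (f,b), (f,d), (f,e), (f,g), (g,a), (g,d), (h,a), (h,c).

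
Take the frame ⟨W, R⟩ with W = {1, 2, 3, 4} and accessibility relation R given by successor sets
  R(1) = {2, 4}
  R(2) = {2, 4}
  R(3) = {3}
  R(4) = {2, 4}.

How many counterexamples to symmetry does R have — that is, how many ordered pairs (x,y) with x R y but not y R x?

Enumerating: (1,2), (1,4).

2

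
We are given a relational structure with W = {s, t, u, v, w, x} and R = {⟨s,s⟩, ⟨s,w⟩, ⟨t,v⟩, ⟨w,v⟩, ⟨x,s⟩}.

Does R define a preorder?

Reflexive: no — t is not related to itself.
Transitive: no — s R w and w R v, but not s R v.
So R is not a preorder.

No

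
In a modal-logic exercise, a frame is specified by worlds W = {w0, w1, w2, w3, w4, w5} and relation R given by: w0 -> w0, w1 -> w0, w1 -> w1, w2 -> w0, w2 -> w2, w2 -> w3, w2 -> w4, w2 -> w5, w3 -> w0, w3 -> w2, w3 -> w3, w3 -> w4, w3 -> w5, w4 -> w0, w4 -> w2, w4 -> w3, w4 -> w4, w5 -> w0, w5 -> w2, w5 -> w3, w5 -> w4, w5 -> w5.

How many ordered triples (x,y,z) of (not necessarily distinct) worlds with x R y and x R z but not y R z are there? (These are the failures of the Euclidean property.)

Enumerating: (w1,w0,w1), (w2,w0,w2), (w2,w0,w3), (w2,w0,w4), (w2,w0,w5), (w2,w4,w5), (w3,w0,w2), (w3,w0,w3), (w3,w0,w4), (w3,w0,w5), (w3,w4,w5), (w4,w0,w2), … and 7 more.
Total: 19.

19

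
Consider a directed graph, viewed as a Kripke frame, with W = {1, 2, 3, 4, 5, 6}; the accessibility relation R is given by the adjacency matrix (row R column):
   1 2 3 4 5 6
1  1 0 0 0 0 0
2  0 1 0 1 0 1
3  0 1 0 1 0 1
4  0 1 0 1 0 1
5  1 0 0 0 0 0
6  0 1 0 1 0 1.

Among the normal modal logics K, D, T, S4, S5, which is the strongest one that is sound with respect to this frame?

Serial (axiom D): yes — every world has a successor (e.g. 1 R 1).
Reflexive (axiom T): no — 3 is not related to itself.
Transitive (axiom 4): yes — every two-step R-path is closed by a direct edge.
Euclidean (axiom 5): yes — any two successors of a common world are R-related.
So F validates K, D; T would additionally require R to be reflexive. The strongest is D.

D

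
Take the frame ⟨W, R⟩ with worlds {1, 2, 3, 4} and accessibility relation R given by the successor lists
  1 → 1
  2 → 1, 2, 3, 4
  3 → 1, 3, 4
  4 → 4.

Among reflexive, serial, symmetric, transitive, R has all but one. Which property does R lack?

symmetric

Reflexive: yes — every world is R-related to itself.
Serial: yes — every world has a successor (e.g. 1 R 1).
Symmetric: no — 2 R 1 but not 1 R 2.
Transitive: yes — every two-step R-path is closed by a direct edge.
Only symmetric fails.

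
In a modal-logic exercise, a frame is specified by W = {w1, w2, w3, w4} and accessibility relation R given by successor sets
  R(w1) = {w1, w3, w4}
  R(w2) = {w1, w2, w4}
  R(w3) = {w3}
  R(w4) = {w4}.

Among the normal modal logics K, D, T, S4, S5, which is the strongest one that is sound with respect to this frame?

T

Serial (axiom D): yes — every world has a successor (e.g. w1 R w1).
Reflexive (axiom T): yes — every world is R-related to itself.
Transitive (axiom 4): no — w2 R w1 and w1 R w3, but not w2 R w3.
Euclidean (axiom 5): no — w1 R w3 and w1 R w4, but not w3 R w4.
So F validates K, D, T; S4 would additionally require R to be transitive. The strongest is T.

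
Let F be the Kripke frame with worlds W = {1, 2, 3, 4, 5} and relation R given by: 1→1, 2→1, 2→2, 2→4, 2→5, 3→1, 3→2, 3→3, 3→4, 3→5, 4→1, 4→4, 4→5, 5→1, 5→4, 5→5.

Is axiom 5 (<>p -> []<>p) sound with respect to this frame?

No

By correspondence theory, 5 is valid on a frame iff R is Euclidean.
Euclidean: no — 2 R 1 and 2 R 4, but not 1 R 4.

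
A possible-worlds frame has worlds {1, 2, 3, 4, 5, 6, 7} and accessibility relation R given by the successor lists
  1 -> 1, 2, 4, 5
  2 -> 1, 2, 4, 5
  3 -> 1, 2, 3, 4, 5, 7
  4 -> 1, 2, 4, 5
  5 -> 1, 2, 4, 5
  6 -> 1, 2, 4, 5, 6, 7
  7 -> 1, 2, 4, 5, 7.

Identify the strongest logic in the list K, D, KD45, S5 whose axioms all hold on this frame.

Serial (axiom D): yes — every world has a successor (e.g. 1 R 1).
Euclidean (axiom 5): no — 3 R 1 and 3 R 7, but not 1 R 7.
Transitive (axiom 4): yes — every two-step R-path is closed by a direct edge.
Reflexive (axiom T): yes — every world is R-related to itself.
So F validates K, D; KD45 would additionally require R to be Euclidean. The strongest is D.

D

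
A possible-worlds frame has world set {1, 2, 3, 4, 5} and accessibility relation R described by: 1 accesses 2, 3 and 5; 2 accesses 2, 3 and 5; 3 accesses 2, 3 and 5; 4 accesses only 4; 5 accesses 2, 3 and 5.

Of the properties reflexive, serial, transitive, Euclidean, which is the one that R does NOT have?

reflexive

Reflexive: no — 1 is not related to itself.
Serial: yes — every world has a successor (e.g. 1 R 2).
Transitive: yes — every two-step R-path is closed by a direct edge.
Euclidean: yes — any two successors of a common world are R-related.
Only reflexive fails.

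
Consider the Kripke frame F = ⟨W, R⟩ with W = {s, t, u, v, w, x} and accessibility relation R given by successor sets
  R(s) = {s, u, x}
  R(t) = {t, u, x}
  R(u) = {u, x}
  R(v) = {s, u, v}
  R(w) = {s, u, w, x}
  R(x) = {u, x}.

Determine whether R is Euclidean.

Euclidean: no — v R u and v R s, but not u R s.

No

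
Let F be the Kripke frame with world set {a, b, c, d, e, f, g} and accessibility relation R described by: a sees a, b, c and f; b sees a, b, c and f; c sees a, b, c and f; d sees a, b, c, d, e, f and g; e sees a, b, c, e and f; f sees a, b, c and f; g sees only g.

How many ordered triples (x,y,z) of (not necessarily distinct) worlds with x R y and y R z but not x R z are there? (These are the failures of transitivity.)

R is transitive; there are no such tuples.

0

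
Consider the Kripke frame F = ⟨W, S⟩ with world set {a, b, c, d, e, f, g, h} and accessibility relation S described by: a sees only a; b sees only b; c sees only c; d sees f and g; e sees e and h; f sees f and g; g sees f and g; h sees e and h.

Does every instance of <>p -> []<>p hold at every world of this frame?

Yes

The schema 5 characterises exactly the Euclidean frames.
Euclidean: yes — any two successors of a common world are S-related.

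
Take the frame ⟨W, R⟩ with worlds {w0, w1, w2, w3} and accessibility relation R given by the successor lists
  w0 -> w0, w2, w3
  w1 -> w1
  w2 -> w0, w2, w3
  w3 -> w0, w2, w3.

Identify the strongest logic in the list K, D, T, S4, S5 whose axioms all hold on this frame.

S5

Serial (axiom D): yes — every world has a successor (e.g. w0 R w0).
Reflexive (axiom T): yes — every world is R-related to itself.
Transitive (axiom 4): yes — every two-step R-path is closed by a direct edge.
Euclidean (axiom 5): yes — any two successors of a common world are R-related.
So F validates K, D, T, S4, S5. The strongest is S5.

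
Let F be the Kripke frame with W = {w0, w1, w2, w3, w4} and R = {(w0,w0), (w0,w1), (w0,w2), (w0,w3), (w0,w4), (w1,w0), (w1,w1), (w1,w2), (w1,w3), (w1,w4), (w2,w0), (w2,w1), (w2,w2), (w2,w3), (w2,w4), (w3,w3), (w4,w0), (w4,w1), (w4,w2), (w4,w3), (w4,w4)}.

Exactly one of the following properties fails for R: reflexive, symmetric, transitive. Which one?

Reflexive: yes — every world is R-related to itself.
Symmetric: no — w0 R w3 but not w3 R w0.
Transitive: yes — every two-step R-path is closed by a direct edge.
Only symmetric fails.

symmetric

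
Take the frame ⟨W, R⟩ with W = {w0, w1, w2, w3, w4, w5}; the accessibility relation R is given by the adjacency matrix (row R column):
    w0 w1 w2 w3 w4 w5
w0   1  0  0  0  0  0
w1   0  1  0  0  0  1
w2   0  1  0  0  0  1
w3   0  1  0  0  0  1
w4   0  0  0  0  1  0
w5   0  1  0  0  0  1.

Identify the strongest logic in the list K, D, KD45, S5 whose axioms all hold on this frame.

KD45

Serial (axiom D): yes — every world has a successor (e.g. w0 R w0).
Euclidean (axiom 5): yes — any two successors of a common world are R-related.
Transitive (axiom 4): yes — every two-step R-path is closed by a direct edge.
Reflexive (axiom T): no — w2 is not related to itself.
So F validates K, D, KD45; S5 would additionally require R to be reflexive. The strongest is KD45.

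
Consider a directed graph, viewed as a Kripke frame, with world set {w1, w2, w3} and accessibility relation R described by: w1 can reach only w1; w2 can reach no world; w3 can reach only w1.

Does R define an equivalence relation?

Reflexive: no — w2 is not related to itself.
Symmetric: no — w3 R w1 but not w1 R w3.
Transitive: yes — every two-step R-path is closed by a direct edge.
So R is not an equivalence relation.

No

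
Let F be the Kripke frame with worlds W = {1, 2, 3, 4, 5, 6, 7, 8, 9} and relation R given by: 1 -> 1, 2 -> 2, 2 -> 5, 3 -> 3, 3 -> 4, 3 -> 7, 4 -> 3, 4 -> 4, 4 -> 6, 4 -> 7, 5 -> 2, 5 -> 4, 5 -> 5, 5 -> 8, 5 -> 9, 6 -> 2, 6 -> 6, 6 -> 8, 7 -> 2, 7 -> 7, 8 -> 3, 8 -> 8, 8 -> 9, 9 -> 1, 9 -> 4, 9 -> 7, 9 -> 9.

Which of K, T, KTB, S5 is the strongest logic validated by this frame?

Reflexive (axiom T): yes — every world is R-related to itself.
Symmetric (axiom B): no — 3 R 7 but not 7 R 3.
Euclidean (axiom 5): no — 3 R 7 and 3 R 4, but not 7 R 4.
So F validates K, T; KTB would additionally require R to be symmetric. The strongest is T.

T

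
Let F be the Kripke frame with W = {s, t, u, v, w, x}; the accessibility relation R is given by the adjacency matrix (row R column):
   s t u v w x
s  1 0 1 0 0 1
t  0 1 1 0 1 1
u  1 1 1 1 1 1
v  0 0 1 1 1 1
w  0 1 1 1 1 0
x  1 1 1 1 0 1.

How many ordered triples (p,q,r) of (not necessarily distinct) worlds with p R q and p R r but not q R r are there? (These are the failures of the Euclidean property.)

Enumerating: (t,w,x), (t,x,w), (u,s,t), (u,s,v), (u,s,w), (u,t,s), (u,t,v), (u,v,s), (u,v,t), (u,w,s), (u,w,x), (u,x,w), … and 10 more.
Total: 22.

22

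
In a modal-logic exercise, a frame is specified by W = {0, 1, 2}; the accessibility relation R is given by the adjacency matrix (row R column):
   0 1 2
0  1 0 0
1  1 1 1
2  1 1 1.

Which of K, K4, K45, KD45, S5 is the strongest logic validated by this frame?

K4

Transitive (axiom 4): yes — every two-step R-path is closed by a direct edge.
Euclidean (axiom 5): no — 1 R 0 and 1 R 2, but not 0 R 2.
Serial (axiom D): yes — every world has a successor (e.g. 0 R 0).
Reflexive (axiom T): yes — every world is R-related to itself.
So F validates K, K4; K45 would additionally require R to be Euclidean. The strongest is K4.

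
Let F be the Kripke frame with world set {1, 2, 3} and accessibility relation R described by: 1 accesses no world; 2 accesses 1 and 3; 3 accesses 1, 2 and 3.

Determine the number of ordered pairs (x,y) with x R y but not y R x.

2

Enumerating: (2,1), (3,1).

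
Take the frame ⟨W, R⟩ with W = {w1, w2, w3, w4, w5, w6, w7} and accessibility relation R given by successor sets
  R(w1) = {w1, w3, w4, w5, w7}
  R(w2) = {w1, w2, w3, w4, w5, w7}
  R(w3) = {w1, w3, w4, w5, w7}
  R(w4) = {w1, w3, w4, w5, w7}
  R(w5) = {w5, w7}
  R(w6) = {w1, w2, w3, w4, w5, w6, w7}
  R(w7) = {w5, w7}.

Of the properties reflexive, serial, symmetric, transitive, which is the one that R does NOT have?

Reflexive: yes — every world is R-related to itself.
Serial: yes — every world has a successor (e.g. w1 R w1).
Symmetric: no — w1 R w5 but not w5 R w1.
Transitive: yes — every two-step R-path is closed by a direct edge.
Only symmetric fails.

symmetric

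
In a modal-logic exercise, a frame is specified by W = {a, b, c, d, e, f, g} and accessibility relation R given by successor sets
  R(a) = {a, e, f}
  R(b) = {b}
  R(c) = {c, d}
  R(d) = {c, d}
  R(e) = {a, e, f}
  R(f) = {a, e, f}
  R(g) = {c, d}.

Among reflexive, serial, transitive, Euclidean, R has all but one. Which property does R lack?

reflexive

Reflexive: no — g is not related to itself.
Serial: yes — every world has a successor (e.g. a R a).
Transitive: yes — every two-step R-path is closed by a direct edge.
Euclidean: yes — any two successors of a common world are R-related.
Only reflexive fails.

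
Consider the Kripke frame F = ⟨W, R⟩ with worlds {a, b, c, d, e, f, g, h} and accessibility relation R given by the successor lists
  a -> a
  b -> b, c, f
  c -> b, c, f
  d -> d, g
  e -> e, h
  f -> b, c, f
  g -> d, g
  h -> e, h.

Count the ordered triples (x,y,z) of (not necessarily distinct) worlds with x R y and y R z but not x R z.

0

R is transitive; there are no such tuples.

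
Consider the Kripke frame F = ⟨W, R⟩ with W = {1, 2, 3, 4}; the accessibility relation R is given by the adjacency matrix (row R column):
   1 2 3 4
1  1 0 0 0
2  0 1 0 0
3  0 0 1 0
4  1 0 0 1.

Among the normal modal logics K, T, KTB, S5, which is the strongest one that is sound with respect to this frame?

Reflexive (axiom T): yes — every world is R-related to itself.
Symmetric (axiom B): no — 4 R 1 but not 1 R 4.
Euclidean (axiom 5): no — 4 R 1 and 4 R 4, but not 1 R 4.
So F validates K, T; KTB would additionally require R to be symmetric. The strongest is T.

T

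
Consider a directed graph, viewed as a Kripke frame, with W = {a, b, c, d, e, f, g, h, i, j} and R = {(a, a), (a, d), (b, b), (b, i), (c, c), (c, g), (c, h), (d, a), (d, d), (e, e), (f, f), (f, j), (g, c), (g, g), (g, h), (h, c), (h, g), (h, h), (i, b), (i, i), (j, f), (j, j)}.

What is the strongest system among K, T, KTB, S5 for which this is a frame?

S5

Reflexive (axiom T): yes — every world is R-related to itself.
Symmetric (axiom B): yes — every pair in R has its reverse in R.
Euclidean (axiom 5): yes — any two successors of a common world are R-related.
So F validates K, T, KTB, S5. The strongest is S5.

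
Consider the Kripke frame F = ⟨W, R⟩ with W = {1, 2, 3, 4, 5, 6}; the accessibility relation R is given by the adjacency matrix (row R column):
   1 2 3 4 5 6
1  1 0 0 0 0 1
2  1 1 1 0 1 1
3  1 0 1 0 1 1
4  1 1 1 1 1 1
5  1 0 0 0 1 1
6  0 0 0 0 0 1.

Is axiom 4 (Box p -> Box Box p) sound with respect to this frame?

By correspondence theory, 4 is valid on a frame iff R is transitive.
Transitive: yes — every two-step R-path is closed by a direct edge.

Yes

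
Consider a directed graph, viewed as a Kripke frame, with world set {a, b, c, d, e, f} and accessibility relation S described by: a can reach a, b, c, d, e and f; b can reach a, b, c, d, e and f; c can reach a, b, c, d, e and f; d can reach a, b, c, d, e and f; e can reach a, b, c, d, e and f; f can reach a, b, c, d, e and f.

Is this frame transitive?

Yes

Transitive: yes — every two-step S-path is closed by a direct edge.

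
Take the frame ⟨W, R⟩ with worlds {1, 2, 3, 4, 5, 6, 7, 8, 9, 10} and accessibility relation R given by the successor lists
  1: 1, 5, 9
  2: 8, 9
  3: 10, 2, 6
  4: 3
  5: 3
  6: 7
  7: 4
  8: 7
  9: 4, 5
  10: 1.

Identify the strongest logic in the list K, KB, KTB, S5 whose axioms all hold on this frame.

K

Symmetric (axiom B): no — 1 R 5 but not 5 R 1.
Reflexive (axiom T): no — 2 is not related to itself.
Euclidean (axiom 5): no — 1 R 5 and 1 R 9, but not 5 R 9.
So F validates K; KB would additionally require R to be symmetric. The strongest is K.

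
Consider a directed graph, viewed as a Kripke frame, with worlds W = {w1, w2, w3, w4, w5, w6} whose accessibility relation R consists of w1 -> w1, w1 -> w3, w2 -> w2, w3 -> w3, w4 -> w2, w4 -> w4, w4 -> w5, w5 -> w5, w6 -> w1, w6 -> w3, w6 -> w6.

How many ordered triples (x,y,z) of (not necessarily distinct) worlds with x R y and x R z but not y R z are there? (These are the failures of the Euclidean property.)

Enumerating: (w1,w3,w1), (w4,w2,w4), (w4,w2,w5), (w4,w5,w2), (w4,w5,w4), (w6,w1,w6), (w6,w3,w1), (w6,w3,w6).

8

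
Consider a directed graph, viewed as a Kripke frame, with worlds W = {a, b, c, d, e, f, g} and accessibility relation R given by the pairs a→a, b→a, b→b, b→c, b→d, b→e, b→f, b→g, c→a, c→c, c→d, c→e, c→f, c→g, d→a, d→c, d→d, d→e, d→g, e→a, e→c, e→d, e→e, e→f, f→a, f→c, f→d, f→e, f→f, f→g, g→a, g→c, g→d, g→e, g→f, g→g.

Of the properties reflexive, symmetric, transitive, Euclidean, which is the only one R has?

reflexive

Reflexive: yes — every world is R-related to itself.
Symmetric: no — b R a but not a R b.
Transitive: no — d R c and c R f, but not d R f.
Euclidean: no — b R a and b R c, but not a R c.
Only reflexive holds.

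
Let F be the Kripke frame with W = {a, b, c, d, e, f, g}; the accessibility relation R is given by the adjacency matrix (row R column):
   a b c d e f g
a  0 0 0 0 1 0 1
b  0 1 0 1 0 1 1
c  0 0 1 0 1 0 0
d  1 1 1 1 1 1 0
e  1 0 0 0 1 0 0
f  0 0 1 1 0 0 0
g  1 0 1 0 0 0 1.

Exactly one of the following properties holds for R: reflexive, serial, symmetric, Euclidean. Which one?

Reflexive: no — a is not related to itself.
Serial: yes — every world has a successor (e.g. a R e).
Symmetric: no — b R f but not f R b.
Euclidean: no — a R e and a R g, but not e R g.
Only serial holds.

serial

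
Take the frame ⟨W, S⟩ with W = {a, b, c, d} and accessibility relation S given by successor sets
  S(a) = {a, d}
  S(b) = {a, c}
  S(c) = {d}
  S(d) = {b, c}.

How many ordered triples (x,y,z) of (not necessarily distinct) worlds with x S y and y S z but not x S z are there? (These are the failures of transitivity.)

8

Enumerating: (a,d,b), (a,d,c), (b,a,d), (b,c,d), (c,d,b), (c,d,c), (d,b,a), (d,c,d).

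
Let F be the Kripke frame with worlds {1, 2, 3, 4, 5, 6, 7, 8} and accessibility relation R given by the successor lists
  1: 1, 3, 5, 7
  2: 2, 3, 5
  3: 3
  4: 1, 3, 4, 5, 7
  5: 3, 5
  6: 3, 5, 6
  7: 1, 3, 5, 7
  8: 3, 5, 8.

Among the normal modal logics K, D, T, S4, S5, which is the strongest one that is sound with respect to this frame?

S4

Serial (axiom D): yes — every world has a successor (e.g. 1 R 1).
Reflexive (axiom T): yes — every world is R-related to itself.
Transitive (axiom 4): yes — every two-step R-path is closed by a direct edge.
Euclidean (axiom 5): no — 1 R 3 and 1 R 5, but not 3 R 5.
So F validates K, D, T, S4; S5 would additionally require R to be Euclidean. The strongest is S4.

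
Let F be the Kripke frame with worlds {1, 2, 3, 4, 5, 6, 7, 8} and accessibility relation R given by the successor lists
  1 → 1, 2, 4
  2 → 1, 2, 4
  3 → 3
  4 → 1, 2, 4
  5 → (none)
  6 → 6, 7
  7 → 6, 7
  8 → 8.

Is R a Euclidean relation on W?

Yes

Euclidean: yes — any two successors of a common world are R-related.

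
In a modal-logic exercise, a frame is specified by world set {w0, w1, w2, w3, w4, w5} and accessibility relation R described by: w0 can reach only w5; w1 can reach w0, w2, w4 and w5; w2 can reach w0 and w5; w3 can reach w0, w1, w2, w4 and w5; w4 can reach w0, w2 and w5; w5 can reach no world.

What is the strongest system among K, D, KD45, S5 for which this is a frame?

Serial (axiom D): no — w5 has no R-successor.
Euclidean (axiom 5): no — w1 R w0 and w1 R w2, but not w0 R w2.
Transitive (axiom 4): yes — every two-step R-path is closed by a direct edge.
Reflexive (axiom T): no — w0 is not related to itself.
So F validates K; D would additionally require R to be serial. The strongest is K.

K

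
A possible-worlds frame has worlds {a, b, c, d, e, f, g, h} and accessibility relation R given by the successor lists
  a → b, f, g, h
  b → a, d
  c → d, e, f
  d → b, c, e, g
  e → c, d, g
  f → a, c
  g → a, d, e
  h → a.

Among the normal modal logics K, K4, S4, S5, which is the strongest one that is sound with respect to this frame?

Transitive (axiom 4): no — a R b and b R d, but not a R d.
Reflexive (axiom T): no — a is not related to itself.
Euclidean (axiom 5): no — a R b and a R f, but not b R f.
So F validates K; K4 would additionally require R to be transitive. The strongest is K.

K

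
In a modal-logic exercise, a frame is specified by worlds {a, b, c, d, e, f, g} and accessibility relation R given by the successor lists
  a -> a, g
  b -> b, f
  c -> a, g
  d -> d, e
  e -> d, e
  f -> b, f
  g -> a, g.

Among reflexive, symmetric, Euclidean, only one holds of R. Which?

Euclidean

Reflexive: no — c is not related to itself.
Symmetric: no — c R a but not a R c.
Euclidean: yes — any two successors of a common world are R-related.
Only Euclidean holds.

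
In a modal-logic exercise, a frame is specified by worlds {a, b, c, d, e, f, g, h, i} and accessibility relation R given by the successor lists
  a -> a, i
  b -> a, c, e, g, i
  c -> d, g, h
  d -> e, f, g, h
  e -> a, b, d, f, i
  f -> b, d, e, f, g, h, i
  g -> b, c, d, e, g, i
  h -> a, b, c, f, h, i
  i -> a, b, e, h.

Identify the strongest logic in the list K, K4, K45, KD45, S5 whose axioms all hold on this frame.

K

Transitive (axiom 4): no — a R i and i R b, but not a R b.
Euclidean (axiom 5): no — b R a and b R c, but not a R c.
Serial (axiom D): yes — every world has a successor (e.g. a R a).
Reflexive (axiom T): no — b is not related to itself.
So F validates K; K4 would additionally require R to be transitive. The strongest is K.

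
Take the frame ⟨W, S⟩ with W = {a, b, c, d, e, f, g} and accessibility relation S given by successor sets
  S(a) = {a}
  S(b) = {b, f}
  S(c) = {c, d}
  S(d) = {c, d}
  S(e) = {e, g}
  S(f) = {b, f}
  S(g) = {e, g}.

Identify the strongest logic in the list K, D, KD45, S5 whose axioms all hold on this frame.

Serial (axiom D): yes — every world has a successor (e.g. a S a).
Euclidean (axiom 5): yes — any two successors of a common world are S-related.
Transitive (axiom 4): yes — every two-step S-path is closed by a direct edge.
Reflexive (axiom T): yes — every world is S-related to itself.
So F validates K, D, KD45, S5. The strongest is S5.

S5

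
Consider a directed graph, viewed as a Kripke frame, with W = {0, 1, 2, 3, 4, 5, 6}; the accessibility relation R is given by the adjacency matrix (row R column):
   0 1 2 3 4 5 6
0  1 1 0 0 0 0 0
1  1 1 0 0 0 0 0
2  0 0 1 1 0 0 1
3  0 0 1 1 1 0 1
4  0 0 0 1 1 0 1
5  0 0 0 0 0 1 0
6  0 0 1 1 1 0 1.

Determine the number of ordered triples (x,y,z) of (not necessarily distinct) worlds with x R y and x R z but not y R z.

4

Enumerating: (3,2,4), (3,4,2), (6,2,4), (6,4,2).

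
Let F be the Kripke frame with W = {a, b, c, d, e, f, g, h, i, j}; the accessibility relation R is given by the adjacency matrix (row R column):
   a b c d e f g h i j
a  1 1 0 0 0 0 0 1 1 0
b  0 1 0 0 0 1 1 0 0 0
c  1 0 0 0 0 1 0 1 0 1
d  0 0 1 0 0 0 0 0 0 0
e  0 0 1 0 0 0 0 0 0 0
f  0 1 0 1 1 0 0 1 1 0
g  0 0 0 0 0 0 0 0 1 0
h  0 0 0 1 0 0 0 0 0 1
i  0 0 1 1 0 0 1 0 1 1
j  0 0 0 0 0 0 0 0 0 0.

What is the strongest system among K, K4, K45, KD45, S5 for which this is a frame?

K

Transitive (axiom 4): no — a R b and b R f, but not a R f.
Euclidean (axiom 5): no — a R b and a R h, but not b R h.
Serial (axiom D): no — j has no R-successor.
Reflexive (axiom T): no — c is not related to itself.
So F validates K; K4 would additionally require R to be transitive. The strongest is K.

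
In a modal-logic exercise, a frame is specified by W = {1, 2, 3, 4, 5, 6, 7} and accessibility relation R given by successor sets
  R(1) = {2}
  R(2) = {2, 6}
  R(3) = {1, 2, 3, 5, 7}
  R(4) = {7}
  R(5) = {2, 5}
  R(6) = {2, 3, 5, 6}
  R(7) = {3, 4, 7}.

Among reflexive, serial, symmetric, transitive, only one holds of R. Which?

Reflexive: no — 1 is not related to itself.
Serial: yes — every world has a successor (e.g. 1 R 2).
Symmetric: no — 1 R 2 but not 2 R 1.
Transitive: no — 1 R 2 and 2 R 6, but not 1 R 6.
Only serial holds.

serial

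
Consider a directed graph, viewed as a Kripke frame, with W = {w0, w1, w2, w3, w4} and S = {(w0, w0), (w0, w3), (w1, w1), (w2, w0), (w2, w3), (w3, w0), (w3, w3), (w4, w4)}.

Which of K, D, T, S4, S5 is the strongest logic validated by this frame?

Serial (axiom D): yes — every world has a successor (e.g. w0 S w0).
Reflexive (axiom T): no — w2 is not related to itself.
Transitive (axiom 4): yes — every two-step S-path is closed by a direct edge.
Euclidean (axiom 5): yes — any two successors of a common world are S-related.
So F validates K, D; T would additionally require S to be reflexive. The strongest is D.

D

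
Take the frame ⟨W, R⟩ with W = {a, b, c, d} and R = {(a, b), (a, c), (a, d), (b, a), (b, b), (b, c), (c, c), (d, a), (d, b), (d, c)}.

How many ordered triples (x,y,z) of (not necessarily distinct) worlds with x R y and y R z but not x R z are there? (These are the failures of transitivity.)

Enumerating: (a,b,a), (a,d,a), (b,a,d), (d,a,d).

4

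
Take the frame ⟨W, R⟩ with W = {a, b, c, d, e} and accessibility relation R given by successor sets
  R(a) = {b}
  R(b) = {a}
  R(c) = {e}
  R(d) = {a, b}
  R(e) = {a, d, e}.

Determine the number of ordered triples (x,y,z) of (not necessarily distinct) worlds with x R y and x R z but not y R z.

9

Enumerating: (a,b,b), (b,a,a), (d,a,a), (d,b,b), (e,a,a), (e,a,d), (e,a,e), (e,d,d), (e,d,e).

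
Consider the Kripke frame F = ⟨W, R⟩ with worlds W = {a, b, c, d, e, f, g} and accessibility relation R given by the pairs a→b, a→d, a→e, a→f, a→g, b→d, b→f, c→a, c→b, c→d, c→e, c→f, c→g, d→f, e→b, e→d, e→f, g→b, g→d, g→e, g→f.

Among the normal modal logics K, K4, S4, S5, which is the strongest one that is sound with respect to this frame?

K4

Transitive (axiom 4): yes — every two-step R-path is closed by a direct edge.
Reflexive (axiom T): no — a is not related to itself.
Euclidean (axiom 5): no — a R b and a R e, but not b R e.
So F validates K, K4; S4 would additionally require R to be reflexive. The strongest is K4.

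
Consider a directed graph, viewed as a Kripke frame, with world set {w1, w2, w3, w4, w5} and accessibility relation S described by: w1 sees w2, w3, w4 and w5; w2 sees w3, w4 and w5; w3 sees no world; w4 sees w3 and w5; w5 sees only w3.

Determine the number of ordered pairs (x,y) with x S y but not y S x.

10

Enumerating: (w1,w2), (w1,w3), (w1,w4), (w1,w5), (w2,w3), (w2,w4), (w2,w5), (w4,w3), (w4,w5), (w5,w3).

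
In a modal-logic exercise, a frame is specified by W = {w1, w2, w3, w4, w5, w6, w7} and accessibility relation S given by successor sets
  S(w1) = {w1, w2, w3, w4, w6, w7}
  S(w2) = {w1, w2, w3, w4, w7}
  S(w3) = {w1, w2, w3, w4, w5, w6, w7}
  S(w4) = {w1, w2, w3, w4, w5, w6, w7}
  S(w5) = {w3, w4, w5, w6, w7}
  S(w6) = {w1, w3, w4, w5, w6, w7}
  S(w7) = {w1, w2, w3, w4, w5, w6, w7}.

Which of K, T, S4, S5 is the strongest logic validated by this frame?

Reflexive (axiom T): yes — every world is S-related to itself.
Transitive (axiom 4): no — w1 S w3 and w3 S w5, but not w1 S w5.
Euclidean (axiom 5): no — w1 S w2 and w1 S w6, but not w2 S w6.
So F validates K, T; S4 would additionally require S to be transitive. The strongest is T.

T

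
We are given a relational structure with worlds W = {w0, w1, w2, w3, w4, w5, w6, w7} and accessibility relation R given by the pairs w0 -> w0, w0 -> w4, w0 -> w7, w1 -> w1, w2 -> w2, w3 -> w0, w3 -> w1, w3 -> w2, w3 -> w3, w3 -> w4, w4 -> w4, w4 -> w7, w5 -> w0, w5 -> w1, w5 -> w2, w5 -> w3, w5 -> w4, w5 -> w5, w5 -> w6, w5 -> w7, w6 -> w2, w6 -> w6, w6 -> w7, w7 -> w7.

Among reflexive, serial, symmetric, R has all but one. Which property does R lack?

symmetric

Reflexive: yes — every world is R-related to itself.
Serial: yes — every world has a successor (e.g. w0 R w0).
Symmetric: no — w0 R w4 but not w4 R w0.
Only symmetric fails.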